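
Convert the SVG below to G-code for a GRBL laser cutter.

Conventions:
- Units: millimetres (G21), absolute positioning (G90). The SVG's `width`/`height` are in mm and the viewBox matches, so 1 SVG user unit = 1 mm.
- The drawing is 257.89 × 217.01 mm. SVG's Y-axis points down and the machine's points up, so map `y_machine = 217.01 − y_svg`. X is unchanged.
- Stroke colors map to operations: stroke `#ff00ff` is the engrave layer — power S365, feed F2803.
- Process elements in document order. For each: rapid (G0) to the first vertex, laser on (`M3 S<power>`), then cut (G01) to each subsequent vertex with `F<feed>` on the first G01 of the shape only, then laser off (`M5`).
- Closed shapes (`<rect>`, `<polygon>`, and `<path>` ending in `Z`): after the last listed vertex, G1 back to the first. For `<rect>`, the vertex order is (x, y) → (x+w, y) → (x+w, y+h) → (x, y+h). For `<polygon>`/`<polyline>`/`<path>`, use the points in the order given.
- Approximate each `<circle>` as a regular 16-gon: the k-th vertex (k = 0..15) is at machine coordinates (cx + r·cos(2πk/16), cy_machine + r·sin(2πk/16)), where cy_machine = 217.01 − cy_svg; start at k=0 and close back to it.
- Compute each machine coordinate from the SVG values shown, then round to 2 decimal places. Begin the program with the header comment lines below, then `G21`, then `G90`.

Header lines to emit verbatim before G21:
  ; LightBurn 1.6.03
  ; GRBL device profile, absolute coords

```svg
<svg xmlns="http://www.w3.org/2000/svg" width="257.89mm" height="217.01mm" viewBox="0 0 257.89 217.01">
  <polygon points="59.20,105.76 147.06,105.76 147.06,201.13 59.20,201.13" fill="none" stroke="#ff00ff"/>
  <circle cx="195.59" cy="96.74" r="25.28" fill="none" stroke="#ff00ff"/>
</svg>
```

viewBox `0 0 257.89 217.01` with mm width/height → 1 unit = 1 mm. Flip: y_m = 217.01 − y_svg.

**Shape 1** — `<polygon>` rectangle, stroke `#ff00ff` → engrave (S365, F2803). Machine vertices: (59.20,111.25) → (147.06,111.25) → (147.06,15.88) → (59.20,15.88) → (59.20,111.25). Closed: final G1 returns to the first vertex.

**Shape 2** — `<circle>` circle, stroke `#ff00ff` → engrave (S365, F2803). Machine vertices: (220.87,120.27) → (218.95,129.94) → (213.47,138.15) → (205.26,143.63) → (195.59,145.55) → (185.92,143.63) → (177.71,138.15) → (172.23,129.94) → (170.31,120.27) → (172.23,110.60) → (177.71,102.39) → (185.92,96.91) → (195.59,94.99) → (205.26,96.91) → (213.47,102.39) → (218.95,110.60) → (220.87,120.27). Closed: final G1 returns to the first vertex.

; LightBurn 1.6.03
; GRBL device profile, absolute coords
G21
G90
G0 X59.20 Y111.25
M3 S365
G01 X147.06 Y111.25 F2803
G01 X147.06 Y15.88
G01 X59.20 Y15.88
G01 X59.20 Y111.25
M5
G0 X220.87 Y120.27
M3 S365
G01 X218.95 Y129.94 F2803
G01 X213.47 Y138.15
G01 X205.26 Y143.63
G01 X195.59 Y145.55
G01 X185.92 Y143.63
G01 X177.71 Y138.15
G01 X172.23 Y129.94
G01 X170.31 Y120.27
G01 X172.23 Y110.60
G01 X177.71 Y102.39
G01 X185.92 Y96.91
G01 X195.59 Y94.99
G01 X205.26 Y96.91
G01 X213.47 Y102.39
G01 X218.95 Y110.60
G01 X220.87 Y120.27
M5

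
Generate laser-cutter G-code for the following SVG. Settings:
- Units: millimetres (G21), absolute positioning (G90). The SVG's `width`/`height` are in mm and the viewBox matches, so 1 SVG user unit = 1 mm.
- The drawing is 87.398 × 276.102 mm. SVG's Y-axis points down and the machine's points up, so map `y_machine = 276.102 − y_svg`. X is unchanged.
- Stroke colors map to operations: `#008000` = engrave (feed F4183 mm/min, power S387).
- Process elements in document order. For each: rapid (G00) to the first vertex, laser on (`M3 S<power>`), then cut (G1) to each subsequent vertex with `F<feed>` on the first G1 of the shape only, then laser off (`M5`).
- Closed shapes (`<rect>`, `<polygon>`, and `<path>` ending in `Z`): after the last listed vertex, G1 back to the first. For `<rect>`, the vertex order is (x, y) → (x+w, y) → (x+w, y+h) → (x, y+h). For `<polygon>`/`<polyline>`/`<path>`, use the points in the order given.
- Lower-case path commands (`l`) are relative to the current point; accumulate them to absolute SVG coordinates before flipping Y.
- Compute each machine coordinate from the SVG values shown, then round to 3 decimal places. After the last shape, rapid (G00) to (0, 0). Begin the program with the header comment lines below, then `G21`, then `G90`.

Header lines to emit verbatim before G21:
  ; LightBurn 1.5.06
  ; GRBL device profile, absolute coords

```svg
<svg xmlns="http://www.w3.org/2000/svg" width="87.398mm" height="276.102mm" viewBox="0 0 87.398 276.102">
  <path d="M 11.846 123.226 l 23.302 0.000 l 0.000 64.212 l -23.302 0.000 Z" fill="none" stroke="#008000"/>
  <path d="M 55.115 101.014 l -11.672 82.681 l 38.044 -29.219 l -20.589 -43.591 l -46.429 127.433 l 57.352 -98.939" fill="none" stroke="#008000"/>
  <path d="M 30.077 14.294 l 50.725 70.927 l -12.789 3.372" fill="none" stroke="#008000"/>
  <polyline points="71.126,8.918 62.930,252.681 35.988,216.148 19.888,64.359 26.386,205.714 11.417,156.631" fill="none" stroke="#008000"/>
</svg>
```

; LightBurn 1.5.06
; GRBL device profile, absolute coords
G21
G90
G00 X11.846 Y152.876
M3 S387
G1 X35.148 Y152.876 F4183
G1 X35.148 Y88.664
G1 X11.846 Y88.664
G1 X11.846 Y152.876
M5
G00 X55.115 Y175.088
M3 S387
G1 X43.443 Y92.407 F4183
G1 X81.487 Y121.626
G1 X60.898 Y165.217
G1 X14.469 Y37.784
G1 X71.821 Y136.723
M5
G00 X30.077 Y261.808
M3 S387
G1 X80.802 Y190.881 F4183
G1 X68.013 Y187.509
M5
G00 X71.126 Y267.184
M3 S387
G1 X62.930 Y23.421 F4183
G1 X35.988 Y59.954
G1 X19.888 Y211.743
G1 X26.386 Y70.388
G1 X11.417 Y119.471
M5
G00 X0.000 Y0.000

1 u = 1 mm; y_m = 276.102 − y.

[1] `<path>` rectangle, #008000→engrave S387 F4183: (11.846,152.876) → (35.148,152.876) → (35.148,88.664) → (11.846,88.664) → (11.846,152.876) (closed)

[2] `<path>` open polyline, #008000→engrave S387 F4183: (55.115,175.088) → (43.443,92.407) → (81.487,121.626) → (60.898,165.217) → (14.469,37.784) → (71.821,136.723)

[3] `<path>` open polyline, #008000→engrave S387 F4183: (30.077,261.808) → (80.802,190.881) → (68.013,187.509)

[4] `<polyline>` open polyline, #008000→engrave S387 F4183: (71.126,267.184) → (62.930,23.421) → (35.988,59.954) → (19.888,211.743) → (26.386,70.388) → (11.417,119.471)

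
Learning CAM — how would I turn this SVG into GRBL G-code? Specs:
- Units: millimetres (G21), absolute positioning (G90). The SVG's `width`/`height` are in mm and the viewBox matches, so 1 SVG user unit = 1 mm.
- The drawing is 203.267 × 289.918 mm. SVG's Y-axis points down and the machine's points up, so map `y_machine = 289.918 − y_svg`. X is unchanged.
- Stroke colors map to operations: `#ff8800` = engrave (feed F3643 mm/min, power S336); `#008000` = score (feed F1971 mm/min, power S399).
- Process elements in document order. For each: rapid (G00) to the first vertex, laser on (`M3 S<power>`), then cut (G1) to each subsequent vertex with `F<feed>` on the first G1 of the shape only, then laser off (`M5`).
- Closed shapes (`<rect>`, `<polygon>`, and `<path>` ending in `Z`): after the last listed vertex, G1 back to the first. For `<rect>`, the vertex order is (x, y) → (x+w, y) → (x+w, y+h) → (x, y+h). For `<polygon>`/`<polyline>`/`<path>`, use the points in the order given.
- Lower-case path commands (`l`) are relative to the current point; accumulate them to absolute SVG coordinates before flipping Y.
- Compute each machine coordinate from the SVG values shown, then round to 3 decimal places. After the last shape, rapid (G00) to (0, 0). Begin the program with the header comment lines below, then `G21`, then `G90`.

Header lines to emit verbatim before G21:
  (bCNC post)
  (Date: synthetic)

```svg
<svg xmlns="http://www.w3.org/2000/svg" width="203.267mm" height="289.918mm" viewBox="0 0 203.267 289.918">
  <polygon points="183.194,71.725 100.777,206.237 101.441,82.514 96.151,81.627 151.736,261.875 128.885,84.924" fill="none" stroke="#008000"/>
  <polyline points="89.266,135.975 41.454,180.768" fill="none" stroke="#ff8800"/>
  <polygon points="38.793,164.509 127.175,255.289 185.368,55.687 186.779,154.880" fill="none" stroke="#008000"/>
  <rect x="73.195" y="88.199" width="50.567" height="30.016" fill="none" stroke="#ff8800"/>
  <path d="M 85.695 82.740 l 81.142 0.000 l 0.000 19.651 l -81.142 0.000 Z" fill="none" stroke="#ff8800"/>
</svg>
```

(bCNC post)
(Date: synthetic)
G21
G90
G00 X183.194 Y218.193
M3 S399
G1 X100.777 Y83.681 F1971
G1 X101.441 Y207.404
G1 X96.151 Y208.291
G1 X151.736 Y28.043
G1 X128.885 Y204.994
G1 X183.194 Y218.193
M5
G00 X89.266 Y153.943
M3 S336
G1 X41.454 Y109.150 F3643
M5
G00 X38.793 Y125.409
M3 S399
G1 X127.175 Y34.629 F1971
G1 X185.368 Y234.231
G1 X186.779 Y135.038
G1 X38.793 Y125.409
M5
G00 X73.195 Y201.719
M3 S336
G1 X123.762 Y201.719 F3643
G1 X123.762 Y171.703
G1 X73.195 Y171.703
G1 X73.195 Y201.719
M5
G00 X85.695 Y207.178
M3 S336
G1 X166.837 Y207.178 F3643
G1 X166.837 Y187.527
G1 X85.695 Y187.527
G1 X85.695 Y207.178
M5
G00 X0.000 Y0.000

viewBox `0 0 203.267 289.918` with mm width/height → 1 unit = 1 mm. Flip: y_m = 289.918 − y_svg.

**Shape 1** — `<polygon>` closed polygon, stroke `#008000` → score (S399, F1971). Machine vertices: (183.194,218.193) → (100.777,83.681) → (101.441,207.404) → (96.151,208.291) → (151.736,28.043) → (128.885,204.994) → (183.194,218.193). Closed: final G1 returns to the first vertex.

**Shape 2** — `<polyline>` line segment, stroke `#ff8800` → engrave (S336, F3643). Machine vertices: (89.266,153.943) → (41.454,109.150). Open path.

**Shape 3** — `<polygon>` closed polygon, stroke `#008000` → score (S399, F1971). Machine vertices: (38.793,125.409) → (127.175,34.629) → (185.368,234.231) → (186.779,135.038) → (38.793,125.409). Closed: final G1 returns to the first vertex.

**Shape 4** — `<rect>` rectangle, stroke `#ff8800` → engrave (S336, F3643). Machine vertices: (73.195,201.719) → (123.762,201.719) → (123.762,171.703) → (73.195,171.703) → (73.195,201.719). Closed: final G1 returns to the first vertex.

**Shape 5** — `<path>` rectangle, stroke `#ff8800` → engrave (S336, F3643). Machine vertices: (85.695,207.178) → (166.837,207.178) → (166.837,187.527) → (85.695,187.527) → (85.695,207.178). Closed: final G1 returns to the first vertex.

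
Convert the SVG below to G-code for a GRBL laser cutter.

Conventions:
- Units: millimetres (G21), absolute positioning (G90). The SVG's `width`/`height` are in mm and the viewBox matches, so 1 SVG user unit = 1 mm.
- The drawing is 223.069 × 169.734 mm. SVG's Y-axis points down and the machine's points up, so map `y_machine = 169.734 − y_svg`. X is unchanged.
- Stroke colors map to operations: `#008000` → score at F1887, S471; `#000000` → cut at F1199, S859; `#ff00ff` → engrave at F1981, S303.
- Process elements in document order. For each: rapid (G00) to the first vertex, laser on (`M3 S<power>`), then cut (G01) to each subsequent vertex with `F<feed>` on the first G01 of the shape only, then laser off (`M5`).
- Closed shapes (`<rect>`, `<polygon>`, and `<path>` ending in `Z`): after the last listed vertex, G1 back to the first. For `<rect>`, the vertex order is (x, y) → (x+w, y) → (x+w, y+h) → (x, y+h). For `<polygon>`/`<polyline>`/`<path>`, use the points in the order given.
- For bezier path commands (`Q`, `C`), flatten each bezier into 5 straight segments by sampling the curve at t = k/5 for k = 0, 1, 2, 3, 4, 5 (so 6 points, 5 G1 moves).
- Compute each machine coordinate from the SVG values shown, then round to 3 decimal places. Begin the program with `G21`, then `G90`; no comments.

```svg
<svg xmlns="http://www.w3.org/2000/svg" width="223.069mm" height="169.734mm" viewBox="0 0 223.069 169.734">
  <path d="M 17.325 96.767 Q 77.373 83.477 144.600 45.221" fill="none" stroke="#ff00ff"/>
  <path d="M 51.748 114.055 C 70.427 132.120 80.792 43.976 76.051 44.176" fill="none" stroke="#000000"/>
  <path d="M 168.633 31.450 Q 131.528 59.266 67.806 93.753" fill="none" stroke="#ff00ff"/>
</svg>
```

G21
G90
G00 X17.325 Y72.967
M3 S303
G01 X41.631 Y79.282 F1981
G01 X66.512 Y87.594
G01 X91.967 Y97.903
G01 X117.996 Y110.209
G01 X144.600 Y124.513
M5
G00 X51.748 Y55.679
M3 S859
G01 X61.903 Y56.029 F1199
G01 X69.737 Y72.530
G01 X74.924 Y95.844
G01 X77.137 Y116.633
G01 X76.051 Y125.558
M5
G00 X168.633 Y138.284
M3 S303
G01 X152.726 Y126.891 F1981
G01 X134.690 Y114.964
G01 X114.525 Y102.503
G01 X92.230 Y89.509
G01 X67.806 Y75.981
M5

Since the viewBox matches the mm dimensions, user units are millimetres directly. The only transform is the Y-flip y_m = 169.734 − y_svg.

Shape 1 is a quadratic bezier drawn with `<path>`. Its stroke #ff00ff means engrave at S303, F1981. After flipping Y the toolpath is (17.325,72.967) → (41.631,79.282) → (66.512,87.594) → (91.967,97.903) → (117.996,110.209) → (144.600,124.513).

Shape 2 is a cubic bezier drawn with `<path>`. Its stroke #000000 means cut at S859, F1199. After flipping Y the toolpath is (51.748,55.679) → (61.903,56.029) → (69.737,72.530) → (74.924,95.844) → (77.137,116.633) → (76.051,125.558).

Shape 3 is a quadratic bezier drawn with `<path>`. Its stroke #ff00ff means engrave at S303, F1981. After flipping Y the toolpath is (168.633,138.284) → (152.726,126.891) → (134.690,114.964) → (114.525,102.503) → (92.230,89.509) → (67.806,75.981).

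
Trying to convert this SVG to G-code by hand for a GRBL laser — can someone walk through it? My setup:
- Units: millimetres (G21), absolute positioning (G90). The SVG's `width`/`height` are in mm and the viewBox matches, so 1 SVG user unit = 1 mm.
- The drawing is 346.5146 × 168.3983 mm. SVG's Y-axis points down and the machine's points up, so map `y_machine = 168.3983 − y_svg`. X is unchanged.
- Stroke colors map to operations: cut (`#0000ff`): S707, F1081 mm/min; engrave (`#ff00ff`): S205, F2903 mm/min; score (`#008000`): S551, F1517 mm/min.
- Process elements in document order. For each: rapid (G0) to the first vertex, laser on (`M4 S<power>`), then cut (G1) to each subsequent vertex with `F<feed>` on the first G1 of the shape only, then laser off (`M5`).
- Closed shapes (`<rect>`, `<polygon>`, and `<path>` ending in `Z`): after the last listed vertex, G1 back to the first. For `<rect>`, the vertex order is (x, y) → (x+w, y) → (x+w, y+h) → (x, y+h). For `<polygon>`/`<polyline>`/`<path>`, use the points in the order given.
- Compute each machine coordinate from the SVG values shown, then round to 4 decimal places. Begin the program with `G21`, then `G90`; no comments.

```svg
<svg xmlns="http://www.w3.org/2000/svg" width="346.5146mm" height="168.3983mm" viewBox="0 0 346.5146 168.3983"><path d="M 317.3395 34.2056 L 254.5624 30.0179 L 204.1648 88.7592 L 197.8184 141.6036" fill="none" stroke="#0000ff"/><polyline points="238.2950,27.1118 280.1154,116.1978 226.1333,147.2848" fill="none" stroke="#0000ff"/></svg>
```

Since the viewBox matches the mm dimensions, user units are millimetres directly. The only transform is the Y-flip y_m = 168.3983 − y_svg.

Shape 1 is a open polyline drawn with `<path>`. Its stroke #0000ff means cut at S707, F1081. After flipping Y the toolpath is (317.3395,134.1927) → (254.5624,138.3804) → (204.1648,79.6391) → (197.8184,26.7947).

Shape 2 is a open polyline drawn with `<polyline>`. Its stroke #0000ff means cut at S707, F1081. After flipping Y the toolpath is (238.2950,141.2865) → (280.1154,52.2005) → (226.1333,21.1135).

G21
G90
G0 X317.3395 Y134.1927
M4 S707
G1 X254.5624 Y138.3804 F1081
G1 X204.1648 Y79.6391
G1 X197.8184 Y26.7947
M5
G0 X238.2950 Y141.2865
M4 S707
G1 X280.1154 Y52.2005 F1081
G1 X226.1333 Y21.1135
M5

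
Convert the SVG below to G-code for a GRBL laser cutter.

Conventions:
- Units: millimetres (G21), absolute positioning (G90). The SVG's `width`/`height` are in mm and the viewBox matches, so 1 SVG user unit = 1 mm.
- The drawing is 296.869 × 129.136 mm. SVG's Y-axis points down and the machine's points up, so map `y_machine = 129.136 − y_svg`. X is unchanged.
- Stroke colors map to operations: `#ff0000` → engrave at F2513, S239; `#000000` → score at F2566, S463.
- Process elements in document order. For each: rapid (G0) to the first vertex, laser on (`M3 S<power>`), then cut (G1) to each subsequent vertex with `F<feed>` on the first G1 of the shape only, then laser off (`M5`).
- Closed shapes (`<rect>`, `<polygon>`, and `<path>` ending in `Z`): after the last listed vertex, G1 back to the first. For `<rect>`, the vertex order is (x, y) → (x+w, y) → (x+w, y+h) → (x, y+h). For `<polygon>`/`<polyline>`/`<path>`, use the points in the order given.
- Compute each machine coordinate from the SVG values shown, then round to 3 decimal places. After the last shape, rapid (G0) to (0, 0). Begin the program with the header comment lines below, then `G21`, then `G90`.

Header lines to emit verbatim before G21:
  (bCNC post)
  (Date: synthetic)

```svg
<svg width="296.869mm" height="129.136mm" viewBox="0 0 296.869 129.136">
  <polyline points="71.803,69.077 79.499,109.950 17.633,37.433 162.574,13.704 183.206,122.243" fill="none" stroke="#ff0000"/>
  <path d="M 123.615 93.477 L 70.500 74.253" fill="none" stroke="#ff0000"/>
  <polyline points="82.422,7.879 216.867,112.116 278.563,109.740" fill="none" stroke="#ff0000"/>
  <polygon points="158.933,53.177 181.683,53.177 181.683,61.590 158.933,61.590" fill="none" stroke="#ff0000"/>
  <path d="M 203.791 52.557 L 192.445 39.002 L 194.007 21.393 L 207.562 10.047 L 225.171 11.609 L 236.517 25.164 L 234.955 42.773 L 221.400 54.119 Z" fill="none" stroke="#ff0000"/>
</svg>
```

1 u = 1 mm; y_m = 129.136 − y.

[1] `<polyline>` open polyline, #ff0000→engrave S239 F2513: (71.803,60.059) → (79.499,19.186) → (17.633,91.703) → (162.574,115.432) → (183.206,6.893)

[2] `<path>` line segment, #ff0000→engrave S239 F2513: (123.615,35.659) → (70.500,54.883)

[3] `<polyline>` open polyline, #ff0000→engrave S239 F2513: (82.422,121.257) → (216.867,17.020) → (278.563,19.396)

[4] `<polygon>` rectangle, #ff0000→engrave S239 F2513: (158.933,75.959) → (181.683,75.959) → (181.683,67.546) → (158.933,67.546) → (158.933,75.959) (closed)

[5] `<path>` regular polygon, #ff0000→engrave S239 F2513: (203.791,76.579) → (192.445,90.134) → (194.007,107.743) → (207.562,119.089) → (225.171,117.527) → (236.517,103.972) → (234.955,86.363) → (221.400,75.017) → (203.791,76.579) (closed)

(bCNC post)
(Date: synthetic)
G21
G90
G0 X71.803 Y60.059
M3 S239
G1 X79.499 Y19.186 F2513
G1 X17.633 Y91.703
G1 X162.574 Y115.432
G1 X183.206 Y6.893
M5
G0 X123.615 Y35.659
M3 S239
G1 X70.500 Y54.883 F2513
M5
G0 X82.422 Y121.257
M3 S239
G1 X216.867 Y17.020 F2513
G1 X278.563 Y19.396
M5
G0 X158.933 Y75.959
M3 S239
G1 X181.683 Y75.959 F2513
G1 X181.683 Y67.546
G1 X158.933 Y67.546
G1 X158.933 Y75.959
M5
G0 X203.791 Y76.579
M3 S239
G1 X192.445 Y90.134 F2513
G1 X194.007 Y107.743
G1 X207.562 Y119.089
G1 X225.171 Y117.527
G1 X236.517 Y103.972
G1 X234.955 Y86.363
G1 X221.400 Y75.017
G1 X203.791 Y76.579
M5
G0 X0.000 Y0.000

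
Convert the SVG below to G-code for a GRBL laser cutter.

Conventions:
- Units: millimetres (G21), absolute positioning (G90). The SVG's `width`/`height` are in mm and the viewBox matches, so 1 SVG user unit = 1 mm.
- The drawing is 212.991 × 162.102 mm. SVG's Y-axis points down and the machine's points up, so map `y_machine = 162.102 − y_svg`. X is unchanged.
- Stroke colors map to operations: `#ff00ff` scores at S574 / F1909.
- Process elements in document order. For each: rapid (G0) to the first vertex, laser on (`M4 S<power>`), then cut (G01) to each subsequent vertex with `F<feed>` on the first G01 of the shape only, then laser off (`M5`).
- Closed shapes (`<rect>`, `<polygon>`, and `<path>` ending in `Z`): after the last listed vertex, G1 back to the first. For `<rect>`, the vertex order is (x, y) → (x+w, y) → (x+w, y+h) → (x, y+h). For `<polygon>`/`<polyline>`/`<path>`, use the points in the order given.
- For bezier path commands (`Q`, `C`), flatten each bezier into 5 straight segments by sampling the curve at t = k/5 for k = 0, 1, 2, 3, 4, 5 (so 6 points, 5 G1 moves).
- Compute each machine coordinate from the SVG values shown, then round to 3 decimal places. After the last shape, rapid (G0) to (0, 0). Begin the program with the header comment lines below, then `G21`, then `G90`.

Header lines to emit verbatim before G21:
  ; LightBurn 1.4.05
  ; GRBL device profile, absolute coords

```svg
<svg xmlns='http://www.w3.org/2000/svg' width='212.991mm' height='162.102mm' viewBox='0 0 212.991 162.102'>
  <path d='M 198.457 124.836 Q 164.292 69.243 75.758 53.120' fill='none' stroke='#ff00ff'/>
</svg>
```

; LightBurn 1.4.05
; GRBL device profile, absolute coords
G21
G90
G0 X198.457 Y37.266
M4 S574
G01 X182.616 Y57.924 F1909
G01 X162.426 Y75.425
G01 X137.886 Y89.768
G01 X108.997 Y100.954
G01 X75.758 Y108.982
M5
G0 X0.000 Y0.000

1 u = 1 mm; y_m = 162.102 − y.

[1] `<path>` quadratic bezier, #ff00ff→score S574 F1909: (198.457,37.266) → (182.616,57.924) → (162.426,75.425) → (137.886,89.768) → (108.997,100.954) → (75.758,108.982)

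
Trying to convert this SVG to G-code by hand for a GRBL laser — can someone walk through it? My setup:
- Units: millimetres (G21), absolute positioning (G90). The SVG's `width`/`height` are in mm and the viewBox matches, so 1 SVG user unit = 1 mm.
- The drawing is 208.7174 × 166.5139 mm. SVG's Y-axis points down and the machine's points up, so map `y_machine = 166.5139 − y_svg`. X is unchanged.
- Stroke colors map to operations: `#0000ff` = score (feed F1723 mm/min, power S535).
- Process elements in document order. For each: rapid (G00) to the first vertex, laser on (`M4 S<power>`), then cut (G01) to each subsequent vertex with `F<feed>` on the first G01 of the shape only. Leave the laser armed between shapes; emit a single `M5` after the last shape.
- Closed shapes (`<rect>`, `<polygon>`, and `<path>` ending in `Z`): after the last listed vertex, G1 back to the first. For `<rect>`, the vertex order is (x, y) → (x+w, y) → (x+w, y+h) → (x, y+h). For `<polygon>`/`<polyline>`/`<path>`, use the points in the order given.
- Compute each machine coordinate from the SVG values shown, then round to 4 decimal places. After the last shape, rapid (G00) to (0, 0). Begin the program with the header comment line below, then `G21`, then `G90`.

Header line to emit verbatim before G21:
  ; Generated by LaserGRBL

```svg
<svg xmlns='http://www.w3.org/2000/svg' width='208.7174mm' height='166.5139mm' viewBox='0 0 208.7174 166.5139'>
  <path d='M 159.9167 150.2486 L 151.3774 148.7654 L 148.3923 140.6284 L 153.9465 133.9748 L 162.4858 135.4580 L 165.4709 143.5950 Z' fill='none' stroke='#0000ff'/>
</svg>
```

; Generated by LaserGRBL
G21
G90
G00 X159.9167 Y16.2653
M4 S535
G01 X151.3774 Y17.7485 F1723
G01 X148.3923 Y25.8855
G01 X153.9465 Y32.5391
G01 X162.4858 Y31.0559
G01 X165.4709 Y22.9189
G01 X159.9167 Y16.2653
M5
G00 X0.0000 Y0.0000

1 u = 1 mm; y_m = 166.5139 − y.

[1] `<path>` regular polygon, #0000ff→score S535 F1723: (159.9167,16.2653) → (151.3774,17.7485) → (148.3923,25.8855) → (153.9465,32.5391) → (162.4858,31.0559) → (165.4709,22.9189) → (159.9167,16.2653) (closed)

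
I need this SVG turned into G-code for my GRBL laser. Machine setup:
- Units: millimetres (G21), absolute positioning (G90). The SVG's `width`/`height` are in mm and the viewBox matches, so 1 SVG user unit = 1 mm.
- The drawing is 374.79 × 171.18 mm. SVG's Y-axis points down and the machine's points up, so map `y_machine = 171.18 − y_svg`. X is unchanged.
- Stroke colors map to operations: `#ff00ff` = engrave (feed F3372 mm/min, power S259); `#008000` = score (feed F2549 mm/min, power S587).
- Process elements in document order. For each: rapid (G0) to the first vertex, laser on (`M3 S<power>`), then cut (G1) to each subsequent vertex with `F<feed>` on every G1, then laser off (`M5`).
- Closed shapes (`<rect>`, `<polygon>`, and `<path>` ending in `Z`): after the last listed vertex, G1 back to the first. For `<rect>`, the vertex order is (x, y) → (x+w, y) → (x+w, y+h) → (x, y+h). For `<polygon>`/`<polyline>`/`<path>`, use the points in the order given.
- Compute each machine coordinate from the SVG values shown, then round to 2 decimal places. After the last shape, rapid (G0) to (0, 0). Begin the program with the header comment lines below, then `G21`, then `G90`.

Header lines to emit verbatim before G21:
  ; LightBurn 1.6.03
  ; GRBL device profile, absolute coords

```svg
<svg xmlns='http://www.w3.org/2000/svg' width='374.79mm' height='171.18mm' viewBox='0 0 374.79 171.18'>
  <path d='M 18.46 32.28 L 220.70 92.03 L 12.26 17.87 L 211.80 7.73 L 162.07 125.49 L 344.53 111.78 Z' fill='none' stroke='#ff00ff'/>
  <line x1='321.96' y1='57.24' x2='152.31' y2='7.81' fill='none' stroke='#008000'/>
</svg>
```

viewBox `0 0 374.79 171.18` with mm width/height → 1 unit = 1 mm. Flip: y_m = 171.18 − y_svg.

**Shape 1** — `<path>` closed polygon, stroke `#ff00ff` → engrave (S259, F3372). Machine vertices: (18.46,138.90) → (220.70,79.15) → (12.26,153.31) → (211.80,163.45) → (162.07,45.69) → (344.53,59.40) → (18.46,138.90). Closed: final G1 returns to the first vertex.

**Shape 2** — `<line>` line segment, stroke `#008000` → score (S587, F2549). Machine vertices: (321.96,113.94) → (152.31,163.37). Open path.

; LightBurn 1.6.03
; GRBL device profile, absolute coords
G21
G90
G0 X18.46 Y138.90
M3 S259
G1 X220.70 Y79.15 F3372
G1 X12.26 Y153.31 F3372
G1 X211.80 Y163.45 F3372
G1 X162.07 Y45.69 F3372
G1 X344.53 Y59.40 F3372
G1 X18.46 Y138.90 F3372
M5
G0 X321.96 Y113.94
M3 S587
G1 X152.31 Y163.37 F2549
M5
G0 X0.00 Y0.00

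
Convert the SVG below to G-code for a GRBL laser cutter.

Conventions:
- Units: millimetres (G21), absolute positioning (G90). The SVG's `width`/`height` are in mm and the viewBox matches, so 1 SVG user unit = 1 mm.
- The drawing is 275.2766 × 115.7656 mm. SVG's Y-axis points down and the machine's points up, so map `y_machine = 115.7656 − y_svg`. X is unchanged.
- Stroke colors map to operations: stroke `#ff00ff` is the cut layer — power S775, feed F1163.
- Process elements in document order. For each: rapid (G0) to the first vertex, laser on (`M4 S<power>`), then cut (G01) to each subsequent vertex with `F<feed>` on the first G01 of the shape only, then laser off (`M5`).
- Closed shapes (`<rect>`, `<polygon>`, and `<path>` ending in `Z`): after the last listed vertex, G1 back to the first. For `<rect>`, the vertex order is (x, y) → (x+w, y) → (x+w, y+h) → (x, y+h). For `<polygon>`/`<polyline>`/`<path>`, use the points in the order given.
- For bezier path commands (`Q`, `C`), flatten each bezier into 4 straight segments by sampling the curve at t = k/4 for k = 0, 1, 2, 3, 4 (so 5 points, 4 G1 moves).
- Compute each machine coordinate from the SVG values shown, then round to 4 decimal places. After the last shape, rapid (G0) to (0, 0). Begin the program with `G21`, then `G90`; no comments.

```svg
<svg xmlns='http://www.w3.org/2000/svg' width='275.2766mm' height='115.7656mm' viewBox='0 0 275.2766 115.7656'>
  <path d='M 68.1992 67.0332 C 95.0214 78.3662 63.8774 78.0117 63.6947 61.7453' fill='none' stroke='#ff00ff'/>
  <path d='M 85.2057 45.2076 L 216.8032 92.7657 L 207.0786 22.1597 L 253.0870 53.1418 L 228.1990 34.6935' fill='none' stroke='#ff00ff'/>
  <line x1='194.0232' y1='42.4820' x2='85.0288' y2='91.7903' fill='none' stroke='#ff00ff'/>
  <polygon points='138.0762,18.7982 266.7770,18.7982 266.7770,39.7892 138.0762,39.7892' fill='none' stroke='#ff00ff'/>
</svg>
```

G21
G90
G0 X68.1992 Y48.7324
M4 S775
G01 X78.8367 Y42.4901 F1163
G01 X76.0738 Y41.0266
G01 X68.2475 Y44.7380
G01 X63.6947 Y54.0203
M5
G0 X85.2057 Y70.5580
M4 S775
G01 X216.8032 Y22.9999 F1163
G01 X207.0786 Y93.6059
G01 X253.0870 Y62.6238
G01 X228.1990 Y81.0721
M5
G0 X194.0232 Y73.2836
M4 S775
G01 X85.0288 Y23.9753 F1163
M5
G0 X138.0762 Y96.9674
M4 S775
G01 X266.7770 Y96.9674 F1163
G01 X266.7770 Y75.9764
G01 X138.0762 Y75.9764
G01 X138.0762 Y96.9674
M5
G0 X0.0000 Y0.0000

1 u = 1 mm; y_m = 115.7656 − y.

[1] `<path>` cubic bezier, #ff00ff→cut S775 F1163: (68.1992,48.7324) → (78.8367,42.4901) → (76.0738,41.0266) → (68.2475,44.7380) → (63.6947,54.0203)

[2] `<path>` open polyline, #ff00ff→cut S775 F1163: (85.2057,70.5580) → (216.8032,22.9999) → (207.0786,93.6059) → (253.0870,62.6238) → (228.1990,81.0721)

[3] `<line>` line segment, #ff00ff→cut S775 F1163: (194.0232,73.2836) → (85.0288,23.9753)

[4] `<polygon>` rectangle, #ff00ff→cut S775 F1163: (138.0762,96.9674) → (266.7770,96.9674) → (266.7770,75.9764) → (138.0762,75.9764) → (138.0762,96.9674) (closed)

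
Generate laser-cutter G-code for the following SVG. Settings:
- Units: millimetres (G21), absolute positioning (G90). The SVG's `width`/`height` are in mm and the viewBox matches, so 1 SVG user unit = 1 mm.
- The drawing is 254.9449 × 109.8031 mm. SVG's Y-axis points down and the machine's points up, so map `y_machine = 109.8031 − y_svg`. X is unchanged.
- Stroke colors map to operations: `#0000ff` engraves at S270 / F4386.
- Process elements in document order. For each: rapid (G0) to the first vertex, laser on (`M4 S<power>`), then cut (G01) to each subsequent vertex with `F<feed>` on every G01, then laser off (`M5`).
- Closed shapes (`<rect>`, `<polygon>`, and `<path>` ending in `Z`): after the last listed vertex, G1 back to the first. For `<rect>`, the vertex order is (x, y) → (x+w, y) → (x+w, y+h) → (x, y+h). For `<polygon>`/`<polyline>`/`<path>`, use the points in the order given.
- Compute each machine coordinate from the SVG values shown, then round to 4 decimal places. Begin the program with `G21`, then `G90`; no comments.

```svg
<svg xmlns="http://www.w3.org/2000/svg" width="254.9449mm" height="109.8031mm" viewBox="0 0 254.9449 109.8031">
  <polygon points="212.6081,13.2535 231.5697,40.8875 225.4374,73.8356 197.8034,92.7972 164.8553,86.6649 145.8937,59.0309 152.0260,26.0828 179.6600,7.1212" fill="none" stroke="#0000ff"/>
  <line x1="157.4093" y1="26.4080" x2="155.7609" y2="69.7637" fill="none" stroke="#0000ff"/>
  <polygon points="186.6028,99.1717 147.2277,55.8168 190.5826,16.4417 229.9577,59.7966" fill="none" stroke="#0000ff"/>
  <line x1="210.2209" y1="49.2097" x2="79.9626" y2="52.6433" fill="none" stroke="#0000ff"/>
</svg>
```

G21
G90
G0 X212.6081 Y96.5496
M4 S270
G01 X231.5697 Y68.9156 F4386
G01 X225.4374 Y35.9675 F4386
G01 X197.8034 Y17.0059 F4386
G01 X164.8553 Y23.1382 F4386
G01 X145.8937 Y50.7722 F4386
G01 X152.0260 Y83.7203 F4386
G01 X179.6600 Y102.6819 F4386
G01 X212.6081 Y96.5496 F4386
M5
G0 X157.4093 Y83.3951
M4 S270
G01 X155.7609 Y40.0394 F4386
M5
G0 X186.6028 Y10.6314
M4 S270
G01 X147.2277 Y53.9863 F4386
G01 X190.5826 Y93.3614 F4386
G01 X229.9577 Y50.0065 F4386
G01 X186.6028 Y10.6314 F4386
M5
G0 X210.2209 Y60.5934
M4 S270
G01 X79.9626 Y57.1598 F4386
M5

1 u = 1 mm; y_m = 109.8031 − y.

[1] `<polygon>` regular polygon, #0000ff→engrave S270 F4386: (212.6081,96.5496) → (231.5697,68.9156) → (225.4374,35.9675) → (197.8034,17.0059) → (164.8553,23.1382) → (145.8937,50.7722) → (152.0260,83.7203) → (179.6600,102.6819) → (212.6081,96.5496) (closed)

[2] `<line>` line segment, #0000ff→engrave S270 F4386: (157.4093,83.3951) → (155.7609,40.0394)

[3] `<polygon>` regular polygon, #0000ff→engrave S270 F4386: (186.6028,10.6314) → (147.2277,53.9863) → (190.5826,93.3614) → (229.9577,50.0065) → (186.6028,10.6314) (closed)

[4] `<line>` line segment, #0000ff→engrave S270 F4386: (210.2209,60.5934) → (79.9626,57.1598)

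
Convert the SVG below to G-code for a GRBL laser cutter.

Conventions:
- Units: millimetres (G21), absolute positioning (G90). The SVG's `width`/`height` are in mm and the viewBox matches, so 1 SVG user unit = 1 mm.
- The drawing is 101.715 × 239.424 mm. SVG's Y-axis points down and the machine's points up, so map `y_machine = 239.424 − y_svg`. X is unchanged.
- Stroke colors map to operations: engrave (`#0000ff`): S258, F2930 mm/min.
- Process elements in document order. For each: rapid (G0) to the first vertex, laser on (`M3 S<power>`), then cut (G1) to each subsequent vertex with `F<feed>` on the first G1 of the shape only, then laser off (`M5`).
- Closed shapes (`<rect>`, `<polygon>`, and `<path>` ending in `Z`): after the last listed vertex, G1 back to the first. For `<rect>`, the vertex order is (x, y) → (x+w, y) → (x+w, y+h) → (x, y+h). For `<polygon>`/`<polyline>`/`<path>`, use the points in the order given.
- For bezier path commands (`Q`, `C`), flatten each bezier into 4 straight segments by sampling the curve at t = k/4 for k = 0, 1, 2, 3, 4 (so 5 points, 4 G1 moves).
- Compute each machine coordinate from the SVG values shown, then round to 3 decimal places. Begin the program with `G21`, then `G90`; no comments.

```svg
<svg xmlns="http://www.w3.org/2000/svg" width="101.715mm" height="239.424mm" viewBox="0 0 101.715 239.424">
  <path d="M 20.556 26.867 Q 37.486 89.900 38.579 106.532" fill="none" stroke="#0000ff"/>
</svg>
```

G21
G90
G0 X20.556 Y212.557
M3 S258
G1 X28.031 Y183.941 F2930
G1 X33.527 Y161.124
G1 X37.043 Y144.108
G1 X38.579 Y132.892
M5

Since the viewBox matches the mm dimensions, user units are millimetres directly. The only transform is the Y-flip y_m = 239.424 − y_svg.

Shape 1 is a quadratic bezier drawn with `<path>`. Its stroke #0000ff means engrave at S258, F2930. After flipping Y the toolpath is (20.556,212.557) → (28.031,183.941) → (33.527,161.124) → (37.043,144.108) → (38.579,132.892).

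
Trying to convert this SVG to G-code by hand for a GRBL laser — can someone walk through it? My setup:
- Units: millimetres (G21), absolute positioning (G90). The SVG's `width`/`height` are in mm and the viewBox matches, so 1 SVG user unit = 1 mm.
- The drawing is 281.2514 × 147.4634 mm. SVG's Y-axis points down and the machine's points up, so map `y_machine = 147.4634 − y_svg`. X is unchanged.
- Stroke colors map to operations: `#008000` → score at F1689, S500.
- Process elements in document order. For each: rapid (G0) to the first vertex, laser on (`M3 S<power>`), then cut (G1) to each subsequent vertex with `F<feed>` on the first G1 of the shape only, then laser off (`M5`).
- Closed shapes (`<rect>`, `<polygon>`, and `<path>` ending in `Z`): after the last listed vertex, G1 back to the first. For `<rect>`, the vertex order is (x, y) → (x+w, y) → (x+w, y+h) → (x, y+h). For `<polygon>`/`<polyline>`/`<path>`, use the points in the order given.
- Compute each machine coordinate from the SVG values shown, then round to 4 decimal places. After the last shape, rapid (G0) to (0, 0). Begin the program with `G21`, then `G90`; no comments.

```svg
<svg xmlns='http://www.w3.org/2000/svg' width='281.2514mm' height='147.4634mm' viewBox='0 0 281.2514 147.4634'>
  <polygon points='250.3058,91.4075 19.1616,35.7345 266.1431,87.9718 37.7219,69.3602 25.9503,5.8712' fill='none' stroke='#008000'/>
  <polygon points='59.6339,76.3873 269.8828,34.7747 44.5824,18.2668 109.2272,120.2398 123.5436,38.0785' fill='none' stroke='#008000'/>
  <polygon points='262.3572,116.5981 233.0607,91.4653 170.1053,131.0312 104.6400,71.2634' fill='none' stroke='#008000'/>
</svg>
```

viewBox `0 0 281.2514 147.4634` with mm width/height → 1 unit = 1 mm. Flip: y_m = 147.4634 − y_svg.

**Shape 1** — `<polygon>` closed polygon, stroke `#008000` → score (S500, F1689). Machine vertices: (250.3058,56.0559) → (19.1616,111.7289) → (266.1431,59.4916) → (37.7219,78.1032) → (25.9503,141.5922) → (250.3058,56.0559). Closed: final G1 returns to the first vertex.

**Shape 2** — `<polygon>` closed polygon, stroke `#008000` → score (S500, F1689). Machine vertices: (59.6339,71.0761) → (269.8828,112.6887) → (44.5824,129.1966) → (109.2272,27.2236) → (123.5436,109.3849) → (59.6339,71.0761). Closed: final G1 returns to the first vertex.

**Shape 3** — `<polygon>` closed polygon, stroke `#008000` → score (S500, F1689). Machine vertices: (262.3572,30.8653) → (233.0607,55.9981) → (170.1053,16.4322) → (104.6400,76.2000) → (262.3572,30.8653). Closed: final G1 returns to the first vertex.

G21
G90
G0 X250.3058 Y56.0559
M3 S500
G1 X19.1616 Y111.7289 F1689
G1 X266.1431 Y59.4916
G1 X37.7219 Y78.1032
G1 X25.9503 Y141.5922
G1 X250.3058 Y56.0559
M5
G0 X59.6339 Y71.0761
M3 S500
G1 X269.8828 Y112.6887 F1689
G1 X44.5824 Y129.1966
G1 X109.2272 Y27.2236
G1 X123.5436 Y109.3849
G1 X59.6339 Y71.0761
M5
G0 X262.3572 Y30.8653
M3 S500
G1 X233.0607 Y55.9981 F1689
G1 X170.1053 Y16.4322
G1 X104.6400 Y76.2000
G1 X262.3572 Y30.8653
M5
G0 X0.0000 Y0.0000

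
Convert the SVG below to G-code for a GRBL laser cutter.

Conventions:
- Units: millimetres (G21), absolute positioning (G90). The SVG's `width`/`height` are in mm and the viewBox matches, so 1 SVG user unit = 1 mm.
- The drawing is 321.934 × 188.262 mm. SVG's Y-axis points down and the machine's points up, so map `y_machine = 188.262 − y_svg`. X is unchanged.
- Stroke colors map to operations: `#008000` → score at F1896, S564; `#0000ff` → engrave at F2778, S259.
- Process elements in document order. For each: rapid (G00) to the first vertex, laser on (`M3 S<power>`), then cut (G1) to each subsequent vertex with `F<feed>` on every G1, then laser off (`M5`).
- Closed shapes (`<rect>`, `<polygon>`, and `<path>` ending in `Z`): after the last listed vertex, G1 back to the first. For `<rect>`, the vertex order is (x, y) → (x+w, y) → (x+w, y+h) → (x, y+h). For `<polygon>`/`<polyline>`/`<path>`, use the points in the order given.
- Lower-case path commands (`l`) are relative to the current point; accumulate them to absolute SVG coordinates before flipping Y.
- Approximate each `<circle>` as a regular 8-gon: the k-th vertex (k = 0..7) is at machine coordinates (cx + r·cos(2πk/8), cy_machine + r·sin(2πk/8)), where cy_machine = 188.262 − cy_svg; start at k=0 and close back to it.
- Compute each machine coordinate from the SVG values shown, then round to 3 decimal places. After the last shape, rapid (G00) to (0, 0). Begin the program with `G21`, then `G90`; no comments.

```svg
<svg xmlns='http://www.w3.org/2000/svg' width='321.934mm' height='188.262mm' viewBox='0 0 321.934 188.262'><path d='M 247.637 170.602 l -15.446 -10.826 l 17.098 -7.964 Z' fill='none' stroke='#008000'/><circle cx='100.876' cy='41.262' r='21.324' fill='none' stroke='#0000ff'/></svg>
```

G21
G90
G00 X247.637 Y17.660
M3 S564
G1 X232.191 Y28.486 F1896
G1 X249.289 Y36.450 F1896
G1 X247.637 Y17.660 F1896
M5
G00 X122.200 Y147.000
M3 S259
G1 X115.954 Y162.078 F2778
G1 X100.876 Y168.324 F2778
G1 X85.798 Y162.078 F2778
G1 X79.552 Y147.000 F2778
G1 X85.798 Y131.922 F2778
G1 X100.876 Y125.676 F2778
G1 X115.954 Y131.922 F2778
G1 X122.200 Y147.000 F2778
M5
G00 X0.000 Y0.000

Since the viewBox matches the mm dimensions, user units are millimetres directly. The only transform is the Y-flip y_m = 188.262 − y_svg.

Shape 1 is a regular polygon drawn with `<path>`. Its stroke #008000 means score at S564, F1896. After flipping Y the toolpath is (247.637,17.660) → (232.191,28.486) → (249.289,36.450) → (247.637,17.660), returning to the start.

Shape 2 is a circle drawn with `<circle>`. Its stroke #0000ff means engrave at S259, F2778. After flipping Y the toolpath is (122.200,147.000) → (115.954,162.078) → (100.876,168.324) → (85.798,162.078) → (79.552,147.000) → (85.798,131.922) → (100.876,125.676) → (115.954,131.922) → (122.200,147.000), returning to the start.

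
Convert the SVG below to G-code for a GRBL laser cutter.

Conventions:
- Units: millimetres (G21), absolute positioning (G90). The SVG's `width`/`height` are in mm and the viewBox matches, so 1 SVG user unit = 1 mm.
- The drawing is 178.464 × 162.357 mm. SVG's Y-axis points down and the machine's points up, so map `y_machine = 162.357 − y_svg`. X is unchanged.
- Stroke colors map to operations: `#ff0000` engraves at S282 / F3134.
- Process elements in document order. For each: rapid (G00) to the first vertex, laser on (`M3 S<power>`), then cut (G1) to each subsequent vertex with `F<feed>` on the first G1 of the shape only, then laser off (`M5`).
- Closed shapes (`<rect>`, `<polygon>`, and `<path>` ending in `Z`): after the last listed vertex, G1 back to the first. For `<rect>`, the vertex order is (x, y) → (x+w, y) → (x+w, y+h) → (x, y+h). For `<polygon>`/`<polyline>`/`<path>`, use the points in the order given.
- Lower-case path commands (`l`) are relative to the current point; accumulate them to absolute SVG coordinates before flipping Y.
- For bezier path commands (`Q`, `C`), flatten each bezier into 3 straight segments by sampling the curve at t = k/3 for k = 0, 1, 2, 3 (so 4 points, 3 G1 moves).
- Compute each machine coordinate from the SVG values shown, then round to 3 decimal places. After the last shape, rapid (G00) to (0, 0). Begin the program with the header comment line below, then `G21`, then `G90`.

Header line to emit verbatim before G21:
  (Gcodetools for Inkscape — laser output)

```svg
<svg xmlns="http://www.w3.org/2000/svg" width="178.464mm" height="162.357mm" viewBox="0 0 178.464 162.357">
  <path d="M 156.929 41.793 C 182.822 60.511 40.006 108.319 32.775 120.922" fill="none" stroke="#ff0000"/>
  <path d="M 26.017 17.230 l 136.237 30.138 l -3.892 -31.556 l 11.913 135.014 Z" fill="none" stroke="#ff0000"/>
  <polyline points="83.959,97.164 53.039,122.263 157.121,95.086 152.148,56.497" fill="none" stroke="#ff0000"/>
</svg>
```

Since the viewBox matches the mm dimensions, user units are millimetres directly. The only transform is the Y-flip y_m = 162.357 − y_svg.

Shape 1 is a cubic bezier drawn with `<path>`. Its stroke #ff0000 means engrave at S282, F3134. After flipping Y the toolpath is (156.929,120.564) → (137.856,94.531) → (73.931,63.392) → (32.775,41.435).

Shape 2 is a closed polygon drawn with `<path>`. Its stroke #ff0000 means engrave at S282, F3134. After flipping Y the toolpath is (26.017,145.127) → (162.254,114.989) → (158.362,146.545) → (170.275,11.531) → (26.017,145.127), returning to the start.

Shape 3 is a open polyline drawn with `<polyline>`. Its stroke #ff0000 means engrave at S282, F3134. After flipping Y the toolpath is (83.959,65.193) → (53.039,40.094) → (157.121,67.271) → (152.148,105.860).

(Gcodetools for Inkscape — laser output)
G21
G90
G00 X156.929 Y120.564
M3 S282
G1 X137.856 Y94.531 F3134
G1 X73.931 Y63.392
G1 X32.775 Y41.435
M5
G00 X26.017 Y145.127
M3 S282
G1 X162.254 Y114.989 F3134
G1 X158.362 Y146.545
G1 X170.275 Y11.531
G1 X26.017 Y145.127
M5
G00 X83.959 Y65.193
M3 S282
G1 X53.039 Y40.094 F3134
G1 X157.121 Y67.271
G1 X152.148 Y105.860
M5
G00 X0.000 Y0.000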